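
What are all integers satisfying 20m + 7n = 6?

Step 1: Compute gcd(20, 7) = 1.
Since 1 divides 6, solutions exist.

Step 2: Find a particular solution using extended Euclidean algorithm.
We get m₀ = -6, n₀ = 18.
Check: 20*-6 + 7*18 = 6 = 6 ✓

Step 3: Write the general solution.
m = -6 + (7/1)t = -6 + 7t
n = 18 - (20/1)t = 18 - 20t
for any integer t.

m = -6 + 7t, n = 18 - 20t for integer t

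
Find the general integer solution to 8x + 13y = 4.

Step 1: Compute gcd(8, 13) = 1.
Since 1 divides 4, solutions exist.

Step 2: Find a particular solution using extended Euclidean algorithm.
We get x₀ = 20, y₀ = -12.
Check: 8*20 + 13*-12 = 4 = 4 ✓

Step 3: Write the general solution.
x = 20 + (13/1)t = 20 + 13t
y = -12 - (8/1)t = -12 - 8t
for any integer t.

x = 20 + 13t, y = -12 - 8t for integer t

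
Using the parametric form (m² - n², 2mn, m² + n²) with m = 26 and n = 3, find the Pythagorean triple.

a = m² - n² = 676 - 9 = 667
b = 2mn = 2·26·3 = 156
c = m² + n² = 676 + 9 = 685
Verify: 667² + 156² = 444889 + 24336 = 469225 = 685² ✓

(667, 156, 685)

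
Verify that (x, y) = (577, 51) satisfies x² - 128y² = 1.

Compute x² = 577² = 332929
Compute 128y² = 128·51² = 128·2601 = 332928
x² - 128y² = 332929 - 332928 = 1
Since this equals 1, (577, 51) is a solution.

Yes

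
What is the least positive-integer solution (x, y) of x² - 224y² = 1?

We seek the smallest positive integers (x, y) with x² - 224y² = 1, i.e., x² = 224y² + 1.
Try successive y values:
y = 1: x² = 224·1² + 1 = 225, x = 15 ✓

Verify: 15² - 224·1² = 225 - 224 = 1 ✓

x = 15, y = 1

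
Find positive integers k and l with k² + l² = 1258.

We need to find integers k, l > 0 such that k² + l² = 1258.
Trying k = 13: l² = 1258 - 13² = 1258 - 169 = 1089
l = 33
Check: 13² + 33² = 169 + 1089 = 1258 ✓

1258 = 13² + 33²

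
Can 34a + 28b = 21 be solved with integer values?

Step 1: Compute gcd(34, 28).
gcd(34, 28) = 2

Step 2: Check divisibility.
Does 2 divide 21? 21 = 2 x 10 + 1, so no.

By the theorem on linear Diophantine equations, 34a + 28b = 21 has integer solutions if and only if gcd(34, 28) divides 21. Since 2 does not divide 21, no solutions exist.

No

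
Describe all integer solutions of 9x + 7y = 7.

Step 1: Compute gcd(9, 7) = 1.
Since 1 divides 7, solutions exist.

Step 2: Find a particular solution using extended Euclidean algorithm.
We get x₀ = -21, y₀ = 28.
Check: 9*-21 + 7*28 = 7 = 7 ✓

Step 3: Write the general solution.
x = -21 + (7/1)t = -21 + 7t
y = 28 - (9/1)t = 28 - 9t
for any integer t.

x = -21 + 7t, y = 28 - 9t for integer t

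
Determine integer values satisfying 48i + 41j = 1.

Step 1: Check solvability.
gcd(48, 41) = 1
Since 1 divides 1, solutions exist.

Step 2: Apply extended Euclidean algorithm to find gcd.
We find integers such that 48*x0 + 41*y0 = 1

Step 3: Scale the particular solution.
Multiply by 1/1 = 1:
i = 6, j = -7

Step 4: Verify.
48*(6) + 41*(-7) = 1 = 1 ✓

i = 6, j = -7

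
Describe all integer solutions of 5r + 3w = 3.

Step 1: Compute gcd(5, 3) = 1.
Since 1 divides 3, solutions exist.

Step 2: Find a particular solution using extended Euclidean algorithm.
We get r₀ = -3, w₀ = 6.
Check: 5*-3 + 3*6 = 3 = 3 ✓

Step 3: Write the general solution.
r = -3 + (3/1)t = -3 + 3t
w = 6 - (5/1)t = 6 - 5t
for any integer t.

r = -3 + 3t, w = 6 - 5t for integer t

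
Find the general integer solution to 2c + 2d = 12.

Step 1: Compute gcd(2, 2) = 2.
Since 2 divides 12, solutions exist.

Step 2: Find a particular solution using extended Euclidean algorithm.
We get c₀ = 0, d₀ = 6.
Check: 2*0 + 2*6 = 12 = 12 ✓

Step 3: Write the general solution.
c = 0 + (2/2)t = 0 + 1t
d = 6 - (2/2)t = 6 - 1t
for any integer t.

c = 0 + 1t, d = 6 - 1t for integer t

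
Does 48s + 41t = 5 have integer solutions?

Step 1: Compute gcd(48, 41).
gcd(48, 41) = 1

Step 2: Check divisibility.
Does 1 divide 5? 5 = 1 x 5, so yes.

By the theorem on linear Diophantine equations, 48s + 41t = 5 has integer solutions if and only if gcd(48, 41) divides 5. Since 1 | 5, solutions exist.

Yes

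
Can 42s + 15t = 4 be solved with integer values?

Step 1: Compute gcd(42, 15).
gcd(42, 15) = 3

Step 2: Check divisibility.
Does 3 divide 4? 4 = 3 x 1 + 1, so no.

By the theorem on linear Diophantine equations, 42s + 15t = 4 has integer solutions if and only if gcd(42, 15) divides 4. Since 3 does not divide 4, no solutions exist.

No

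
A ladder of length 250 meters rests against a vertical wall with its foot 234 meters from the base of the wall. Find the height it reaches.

The ladder, wall, and ground form a right triangle with hypotenuse 250 and one leg 234.
By the Pythagorean theorem: h² = 250² - 234² = 62500 - 54756 = 7744
h = √7744 = 88 meters

88 meters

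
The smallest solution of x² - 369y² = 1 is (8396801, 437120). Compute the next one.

Solutions to x² - Dy² = 1 are generated by powers of (x₀ + y₀√D).
The next solution satisfies x₁ + y₁√369 = (x₀ + y₀√369)², giving:
x₁ = x₀² + 369y₀² = 8396801² + 369·437120² = 70506267033601 + 70506267033600 = 141012534067201
y₁ = 2x₀y₀ = 2·8396801·437120 = 7340819306240

Verify: 141012534067201² - 369·7340819306240² = 19884534764053522599183974401 - 19884534764053522599183974400 = 1 ✓

x = 141012534067201, y = 7340819306240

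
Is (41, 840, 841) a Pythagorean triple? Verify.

Compute a² + b² = 41² + 840² = 1681 + 705600 = 707281
Compute c² = 841² = 707281
Since 707281 = 707281, confirmed.

Yes, it is a Pythagorean triple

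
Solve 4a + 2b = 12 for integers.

Step 1: Check solvability.
gcd(4, 2) = 2
Since 2 divides 12, solutions exist.

Step 2: Apply extended Euclidean algorithm to find gcd.
We find integers such that 4*x0 + 2*y0 = 2

Step 3: Scale the particular solution.
Multiply by 12/2 = 6:
a = 0, b = 6

Step 4: Verify.
4*(0) + 2*(6) = 12 = 12 ✓

a = 0, b = 6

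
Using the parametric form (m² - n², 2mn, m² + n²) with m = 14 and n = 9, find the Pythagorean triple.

a = m² - n² = 196 - 81 = 115
b = 2mn = 2·14·9 = 252
c = m² + n² = 196 + 81 = 277
Verify: 115² + 252² = 13225 + 63504 = 76729 = 277² ✓

(115, 252, 277)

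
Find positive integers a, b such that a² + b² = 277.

Search for a with 277 - a² a perfect square.
a = 9: 277 - 9² = 277 - 81 = 196 = 14² ✓
So a = 9, b = 14.

a = 9, b = 14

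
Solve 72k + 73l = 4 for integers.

Step 1: Check solvability.
gcd(72, 73) = 1
Since 1 divides 4, solutions exist.

Step 2: Apply extended Euclidean algorithm to find gcd.
We find integers such that 72*x0 + 73*y0 = 1

Step 3: Scale the particular solution.
Multiply by 4/1 = 4:
k = -4, l = 4

Step 4: Verify.
72*(-4) + 73*(4) = 4 = 4 ✓

k = -4, l = 4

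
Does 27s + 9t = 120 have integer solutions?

Step 1: Compute gcd(27, 9).
gcd(27, 9) = 9

Step 2: Check divisibility.
Does 9 divide 120? 120 = 9 x 13 + 3, so no.

By the theorem on linear Diophantine equations, 27s + 9t = 120 has integer solutions if and only if gcd(27, 9) divides 120. Since 9 does not divide 120, no solutions exist.

No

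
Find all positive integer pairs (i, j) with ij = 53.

The positive divisors of 53 are: 1, 53.
Each divisor d gives the pair (d, 53/d):
(1, 53), (53, 1)

(1, 53), (53, 1)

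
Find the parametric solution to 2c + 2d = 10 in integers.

Step 1: Compute gcd(2, 2) = 2.
Since 2 divides 10, solutions exist.

Step 2: Find a particular solution using extended Euclidean algorithm.
We get c₀ = 0, d₀ = 5.
Check: 2*0 + 2*5 = 10 = 10 ✓

Step 3: Write the general solution.
c = 0 + (2/2)t = 0 + 1t
d = 5 - (2/2)t = 5 - 1t
for any integer t.

c = 0 + 1t, d = 5 - 1t for integer t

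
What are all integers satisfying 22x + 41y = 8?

Step 1: Compute gcd(22, 41) = 1.
Since 1 divides 8, solutions exist.

Step 2: Find a particular solution using extended Euclidean algorithm.
We get x₀ = -104, y₀ = 56.
Check: 22*-104 + 41*56 = 8 = 8 ✓

Step 3: Write the general solution.
x = -104 + (41/1)t = -104 + 41t
y = 56 - (22/1)t = 56 - 22t
for any integer t.

x = -104 + 41t, y = 56 - 22t for integer t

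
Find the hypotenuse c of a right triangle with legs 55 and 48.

c² = a² + b² = 55² + 48² = 3025 + 2304 = 5329
c = 73

73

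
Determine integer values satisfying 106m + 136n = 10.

Step 1: Check solvability.
gcd(106, 136) = 2
Since 2 divides 10, solutions exist.

Step 2: Apply extended Euclidean algorithm to find gcd.
We find integers such that 106*x0 + 136*y0 = 2

Step 3: Scale the particular solution.
Multiply by 10/2 = 5:
m = 45, n = -35

Step 4: Verify.
106*(45) + 136*(-35) = 10 = 10 ✓

m = 45, n = -35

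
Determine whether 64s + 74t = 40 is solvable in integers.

Step 1: Compute gcd(64, 74).
gcd(64, 74) = 2

Step 2: Check divisibility.
Does 2 divide 40? 40 = 2 x 20, so yes.

By the theorem on linear Diophantine equations, 64s + 74t = 40 has integer solutions if and only if gcd(64, 74) divides 40. Since 2 | 40, solutions exist.

Yes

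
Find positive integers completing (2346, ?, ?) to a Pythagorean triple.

We need the other leg and hypotenuse such that 2346² + x² = c².
Take x = 720, c = 2454: 2346² + 720² = 5503716 + 518400 = 6022116 = 2454² ✓
Triple: (2346, 720, 2454)

(2346, 720, 2454)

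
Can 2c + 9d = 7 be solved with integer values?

Step 1: Compute gcd(2, 9).
gcd(2, 9) = 1

Step 2: Check divisibility.
Does 1 divide 7? 7 = 1 x 7, so yes.

By the theorem on linear Diophantine equations, 2c + 9d = 7 has integer solutions if and only if gcd(2, 9) divides 7. Since 1 | 7, solutions exist.

Yes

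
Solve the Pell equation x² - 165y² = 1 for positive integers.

We seek the smallest positive integers (x, y) with x² - 165y² = 1, i.e., x² = 165y² + 1.
Try successive y values:
y = 1: x² = 165·1² + 1 = 166, not a perfect square
y = 2: x² = 165·2² + 1 = 661, not a perfect square
y = 3: x² = 165·3² + 1 = 1486, not a perfect square
... continuing the search (or via continued fractions) ...
y = 84: x² = 165·84² + 1 = 1164241, x = 1079 ✓

Verify: 1079² - 165·84² = 1164241 - 1164240 = 1 ✓

x = 1079, y = 84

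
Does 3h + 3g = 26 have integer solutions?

Step 1: Compute gcd(3, 3).
gcd(3, 3) = 3

Step 2: Check divisibility.
Does 3 divide 26? 26 = 3 x 8 + 2, so no.

By the theorem on linear Diophantine equations, 3h + 3g = 26 has integer solutions if and only if gcd(3, 3) divides 26. Since 3 does not divide 26, no solutions exist.

No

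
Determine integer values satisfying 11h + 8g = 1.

Step 1: Check solvability.
gcd(11, 8) = 1
Since 1 divides 1, solutions exist.

Step 2: Apply extended Euclidean algorithm to find gcd.
We find integers such that 11*x0 + 8*y0 = 1

Step 3: Scale the particular solution.
Multiply by 1/1 = 1:
h = 3, g = -4

Step 4: Verify.
11*(3) + 8*(-4) = 1 = 1 ✓

h = 3, g = -4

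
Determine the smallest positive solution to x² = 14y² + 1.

We seek the smallest positive integers (x, y) with x² - 14y² = 1, i.e., x² = 14y² + 1.
Try successive y values:
y = 1: x² = 14·1² + 1 = 15, not a perfect square
y = 2: x² = 14·2² + 1 = 57, not a perfect square
y = 3: x² = 14·3² + 1 = 127, not a perfect square
... continuing the search (or via continued fractions) ...
y = 4: x² = 14·4² + 1 = 225, x = 15 ✓

Verify: 15² - 14·4² = 225 - 224 = 1 ✓

x = 15, y = 4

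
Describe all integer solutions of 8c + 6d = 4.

Step 1: Compute gcd(8, 6) = 2.
Since 2 divides 4, solutions exist.

Step 2: Find a particular solution using extended Euclidean algorithm.
We get c₀ = 2, d₀ = -2.
Check: 8*2 + 6*-2 = 4 = 4 ✓

Step 3: Write the general solution.
c = 2 + (6/2)t = 2 + 3t
d = -2 - (8/2)t = -2 - 4t
for any integer t.

c = 2 + 3t, d = -2 - 4t for integer t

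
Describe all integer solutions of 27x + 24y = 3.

Step 1: Compute gcd(27, 24) = 3.
Since 3 divides 3, solutions exist.

Step 2: Find a particular solution using extended Euclidean algorithm.
We get x₀ = 1, y₀ = -1.
Check: 27*1 + 24*-1 = 3 = 3 ✓

Step 3: Write the general solution.
x = 1 + (24/3)t = 1 + 8t
y = -1 - (27/3)t = -1 - 9t
for any integer t.

x = 1 + 8t, y = -1 - 9t for integer t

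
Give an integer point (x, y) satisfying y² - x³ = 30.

Try small integer x values and check whether x³ + 30 is a perfect square.
x = 19: x³ + 30 = 19³ + 30 = 6859 + 30 = 6889
Is 6889 a perfect square? 83² = 6889 ✓
So (x, y) = (19, -83) is a solution.

x = 19, y = -83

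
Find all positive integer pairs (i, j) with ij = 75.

The positive divisors of 75 are: 1, 3, 5, 15, 25, 75.
Each divisor d gives the pair (d, 75/d):
(1, 75), (3, 25), (5, 15), (15, 5), (25, 3), (75, 1)

(1, 75), (3, 25), (5, 15), (15, 5), (25, 3), (75, 1)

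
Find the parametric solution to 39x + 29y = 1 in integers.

Step 1: Compute gcd(39, 29) = 1.
Since 1 divides 1, solutions exist.

Step 2: Find a particular solution using extended Euclidean algorithm.
We get x₀ = 3, y₀ = -4.
Check: 39*3 + 29*-4 = 1 = 1 ✓

Step 3: Write the general solution.
x = 3 + (29/1)t = 3 + 29t
y = -4 - (39/1)t = -4 - 39t
for any integer t.

x = 3 + 29t, y = -4 - 39t for integer t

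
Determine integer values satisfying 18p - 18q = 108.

Step 1: Check solvability.
gcd(18, 18) = 18
Since 18 divides 108, solutions exist.

Step 2: Apply extended Euclidean algorithm to find gcd.
We find integers such that 18*x0 + 18*y0 = 18

Step 3: Scale the particular solution.
Multiply by 108/18 = 6:
p = 0, q = -6

Step 4: Verify.
18*(0) - 18*(-6) = 108 = 108 ✓

p = 0, q = -6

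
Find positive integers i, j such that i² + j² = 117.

Search for i with 117 - i² a perfect square.
i = 6: 117 - 6² = 117 - 36 = 81 = 9² ✓
So i = 6, j = 9.

i = 6, j = 9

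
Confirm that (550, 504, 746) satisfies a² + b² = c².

Compute a² + b² = 550² + 504² = 302500 + 254016 = 556516
Compute c² = 746² = 556516
Since 556516 = 556516, confirmed.

Yes, it is a Pythagorean triple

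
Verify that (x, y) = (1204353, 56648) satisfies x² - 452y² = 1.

Compute x² = 1204353² = 1450466148609
Compute 452y² = 452·56648² = 452·3208995904 = 1450466148608
x² - 452y² = 1450466148609 - 1450466148608 = 1
Since this equals 1, (1204353, 56648) is a solution.

Yes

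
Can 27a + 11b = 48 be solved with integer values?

Step 1: Compute gcd(27, 11).
gcd(27, 11) = 1

Step 2: Check divisibility.
Does 1 divide 48? 48 = 1 x 48, so yes.

By the theorem on linear Diophantine equations, 27a + 11b = 48 has integer solutions if and only if gcd(27, 11) divides 48. Since 1 | 48, solutions exist.

Yes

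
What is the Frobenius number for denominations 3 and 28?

For two coprime denominations a and b, the Frobenius number (largest value not representable as a non-negative combination) is ab - a - b.
Here gcd(3, 28) = 1, so they are coprime.
F(3, 28) = 3·28 - 3 - 28 = 84 - 31 = 53

53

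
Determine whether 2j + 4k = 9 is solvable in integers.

Step 1: Compute gcd(2, 4).
gcd(2, 4) = 2

Step 2: Check divisibility.
Does 2 divide 9? 9 = 2 x 4 + 1, so no.

By the theorem on linear Diophantine equations, 2j + 4k = 9 has integer solutions if and only if gcd(2, 4) divides 9. Since 2 does not divide 9, no solutions exist.

No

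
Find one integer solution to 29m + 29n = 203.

Step 1: Check solvability.
gcd(29, 29) = 29
Since 29 divides 203, solutions exist.

Step 2: Apply extended Euclidean algorithm to find gcd.
We find integers such that 29*x0 + 29*y0 = 29

Step 3: Scale the particular solution.
Multiply by 203/29 = 7:
m = 0, n = 7

Step 4: Verify.
29*(0) + 29*(7) = 203 = 203 ✓

m = 0, n = 7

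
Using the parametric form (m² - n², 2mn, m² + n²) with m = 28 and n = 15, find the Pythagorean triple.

a = m² - n² = 28² - 15² = 784 - 225 = 559
b = 2mn = 2·28·15 = 840
c = m² + n² = 784 + 225 = 1009
Verify: 559² + 840² = 312481 + 705600 = 1018081 = 1009² ✓

(559, 840, 1009)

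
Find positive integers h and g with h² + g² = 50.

We need to find integers h, g > 0 such that h² + g² = 50.
Trying h = 1: g² = 50 - 1² = 50 - 1 = 49
g = 7
Check: 1² + 7² = 1 + 49 = 50 ✓

50 = 1² + 7²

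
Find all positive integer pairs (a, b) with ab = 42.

The positive divisors of 42 are: 1, 2, 3, 6, 7, 14, 21, 42.
Each divisor d gives the pair (d, 42/d):
(1, 42), (2, 21), (3, 14), (6, 7), (7, 6), (14, 3), (21, 2), (42, 1)

(1, 42), (2, 21), (3, 14), (6, 7), (7, 6), (14, 3), (21, 2), (42, 1)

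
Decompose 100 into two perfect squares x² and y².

We need to find integers x, y > 0 such that x² + y² = 100.
Trying x = 6: y² = 100 - 6² = 100 - 36 = 64
y = 8
Check: 6² + 8² = 36 + 64 = 100 ✓

100 = 6² + 8²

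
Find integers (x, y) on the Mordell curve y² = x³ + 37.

Try small integer x values and check whether x³ + 37 is a perfect square.
x = -1: x³ + 37 = -1³ + 37 = -1 + 37 = 36
Is 36 a perfect square? 6² = 36 ✓
So (x, y) = (-1, -6) is a solution.

x = -1, y = -6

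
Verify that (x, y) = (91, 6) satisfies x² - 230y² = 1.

Compute x² = 91² = 8281
Compute 230y² = 230·6² = 230·36 = 8280
x² - 230y² = 8281 - 8280 = 1
Since this equals 1, (91, 6) is a solution.

Yes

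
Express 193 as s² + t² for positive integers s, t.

We need to find integers s, t > 0 such that s² + t² = 193.
Trying s = 7: t² = 193 - 7² = 193 - 49 = 144
t = 12
Check: 7² + 12² = 49 + 144 = 193 ✓

193 = 7² + 12²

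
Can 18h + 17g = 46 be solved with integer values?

Step 1: Compute gcd(18, 17).
gcd(18, 17) = 1

Step 2: Check divisibility.
Does 1 divide 46? 46 = 1 x 46, so yes.

By the theorem on linear Diophantine equations, 18h + 17g = 46 has integer solutions if and only if gcd(18, 17) divides 46. Since 1 | 46, solutions exist.

Yes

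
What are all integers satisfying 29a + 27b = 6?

Step 1: Compute gcd(29, 27) = 1.
Since 1 divides 6, solutions exist.

Step 2: Find a particular solution using extended Euclidean algorithm.
We get a₀ = -78, b₀ = 84.
Check: 29*-78 + 27*84 = 6 = 6 ✓

Step 3: Write the general solution.
a = -78 + (27/1)t = -78 + 27t
b = 84 - (29/1)t = 84 - 29t
for any integer t.

a = -78 + 27t, b = 84 - 29t for integer t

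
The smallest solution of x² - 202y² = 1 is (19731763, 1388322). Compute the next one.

Solutions to x² - Dy² = 1 are generated by powers of (x₀ + y₀√D).
The next solution satisfies x₁ + y₁√202 = (x₀ + y₀√202)², giving:
x₁ = x₀² + 202y₀² = 19731763² + 202·1388322² = 389342471088169 + 389342471088168 = 778684942176337
y₁ = 2x₀y₀ = 2·19731763·1388322 = 54788081343372

Verify: 778684942176337² - 202·54788081343372² = 606350239172165297266002737569 - 606350239172165297266002737568 = 1 ✓

x = 778684942176337, y = 54788081343372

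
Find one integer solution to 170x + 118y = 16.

Step 1: Check solvability.
gcd(170, 118) = 2
Since 2 divides 16, solutions exist.

Step 2: Apply extended Euclidean algorithm to find gcd.
We find integers such that 170*x0 + 118*y0 = 2

Step 3: Scale the particular solution.
Multiply by 16/2 = 8:
x = 200, y = -288

Step 4: Verify.
170*(200) + 118*(-288) = 16 = 16 ✓

x = 200, y = -288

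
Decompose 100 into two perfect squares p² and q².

We need to find integers p, q > 0 such that p² + q² = 100.
Trying p = 6: q² = 100 - 6² = 100 - 36 = 64
q = 8
Check: 6² + 8² = 36 + 64 = 100 ✓

100 = 6² + 8²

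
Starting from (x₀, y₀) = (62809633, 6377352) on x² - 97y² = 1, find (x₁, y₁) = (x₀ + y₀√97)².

Solutions to x² - Dy² = 1 are generated by powers of (x₀ + y₀√D).
The next solution satisfies x₁ + y₁√97 = (x₀ + y₀√97)², giving:
x₁ = x₀² + 97y₀² = 62809633² + 97·6377352² = 3945049997594689 + 3945049997594688 = 7890099995189377
y₁ = 2x₀y₀ = 2·62809633·6377352 = 801118277263632

Verify: 7890099995189377² - 97·801118277263632² = 62253677934087406958542093648129 - 62253677934087406958542093648128 = 1 ✓

x = 7890099995189377, y = 801118277263632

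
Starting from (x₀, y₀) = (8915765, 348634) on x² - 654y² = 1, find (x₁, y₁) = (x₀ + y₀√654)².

Solutions to x² - Dy² = 1 are generated by powers of (x₀ + y₀√D).
The next solution satisfies x₁ + y₁√654 = (x₀ + y₀√654)², giving:
x₁ = x₀² + 654y₀² = 8915765² + 654·348634² = 79490865535225 + 79490865535224 = 158981731070449
y₁ = 2x₀y₀ = 2·8915765·348634 = 6216677630020

Verify: 158981731070449² - 654·6216677630020² = 25275190814156568939401061601 - 25275190814156568939401061600 = 1 ✓

x = 158981731070449, y = 6216677630020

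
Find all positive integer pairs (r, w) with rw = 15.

The positive divisors of 15 are: 1, 3, 5, 15.
Each divisor d gives the pair (d, 15/d):
(1, 15), (3, 5), (5, 3), (15, 1)

(1, 15), (3, 5), (5, 3), (15, 1)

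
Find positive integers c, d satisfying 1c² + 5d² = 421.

Try small values of c and check whether (421 - 1c²)/5 is a perfect square.
c = 4: 1·4² = 16, so 5d² = 421 - 16 = 405, giving d² = 81, d = 9.
Check: 1·4² + 5·9² = 16 + 405 = 421 ✓

c = 4, d = 9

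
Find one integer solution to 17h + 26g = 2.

Step 1: Check solvability.
gcd(17, 26) = 1
Since 1 divides 2, solutions exist.

Step 2: Apply extended Euclidean algorithm to find gcd.
We find integers such that 17*x0 + 26*y0 = 1

Step 3: Scale the particular solution.
Multiply by 2/1 = 2:
h = -6, g = 4

Step 4: Verify.
17*(-6) + 26*(4) = 2 = 2 ✓

h = -6, g = 4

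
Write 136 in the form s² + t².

We need to find integers s, t > 0 such that s² + t² = 136.
Trying s = 6: t² = 136 - 6² = 136 - 36 = 100
t = 10
Check: 6² + 10² = 36 + 100 = 136 ✓

136 = 6² + 10²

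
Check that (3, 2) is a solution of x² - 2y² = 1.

Compute x² = 3² = 9
Compute 2y² = 2·2² = 2·4 = 8
x² - 2y² = 9 - 8 = 1
Since this equals 1, (3, 2) is a solution.

Yes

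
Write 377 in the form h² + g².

We need to find integers h, g > 0 such that h² + g² = 377.
Trying h = 4: g² = 377 - 4² = 377 - 16 = 361
g = 19
Check: 4² + 19² = 16 + 361 = 377 ✓

377 = 4² + 19²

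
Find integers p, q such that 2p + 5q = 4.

Step 1: Check solvability.
gcd(2, 5) = 1
Since 1 divides 4, solutions exist.

Step 2: Apply extended Euclidean algorithm to find gcd.
We find integers such that 2*x0 + 5*y0 = 1

Step 3: Scale the particular solution.
Multiply by 4/1 = 4:
p = -8, q = 4

Step 4: Verify.
2*(-8) + 5*(4) = 4 = 4 ✓

p = -8, q = 4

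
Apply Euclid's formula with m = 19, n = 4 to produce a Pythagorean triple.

a = m² - n² = 19² - 4² = 361 - 16 = 345
b = 2mn = 2·19·4 = 152
c = m² + n² = 361 + 16 = 377
Verify: 345² + 152² = 119025 + 23104 = 142129 = 377² ✓

(345, 152, 377)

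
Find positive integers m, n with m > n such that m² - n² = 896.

Factor: m² - n² = (m+n)(m-n) = 896.
We need two factors of 896 with the same parity.
Use m+n = 448 and m-n = 2 (product 448·2 = 896).
Adding: 2m = 450, so m = 225.
Subtracting: 2n = 446, so n = 223.
Check: 225² - 223² = 50625 - 49729 = 896 ✓

m = 225, n = 223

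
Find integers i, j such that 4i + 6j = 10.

Step 1: Check solvability.
gcd(4, 6) = 2
Since 2 divides 10, solutions exist.

Step 2: Apply extended Euclidean algorithm to find gcd.
We find integers such that 4*x0 + 6*y0 = 2

Step 3: Scale the particular solution.
Multiply by 10/2 = 5:
i = -5, j = 5

Step 4: Verify.
4*(-5) + 6*(5) = 10 = 10 ✓

i = -5, j = 5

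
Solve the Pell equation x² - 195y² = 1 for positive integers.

We seek the smallest positive integers (x, y) with x² - 195y² = 1, i.e., x² = 195y² + 1.
Try successive y values:
y = 1: x² = 195·1² + 1 = 196, x = 14 ✓

Verify: 14² - 195·1² = 196 - 195 = 1 ✓

x = 14, y = 1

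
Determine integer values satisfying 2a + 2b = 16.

Step 1: Check solvability.
gcd(2, 2) = 2
Since 2 divides 16, solutions exist.

Step 2: Apply extended Euclidean algorithm to find gcd.
We find integers such that 2*x0 + 2*y0 = 2

Step 3: Scale the particular solution.
Multiply by 16/2 = 8:
a = 0, b = 8

Step 4: Verify.
2*(0) + 2*(8) = 16 = 16 ✓

a = 0, b = 8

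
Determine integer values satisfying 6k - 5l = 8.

Step 1: Check solvability.
gcd(6, 5) = 1
Since 1 divides 8, solutions exist.

Step 2: Apply extended Euclidean algorithm to find gcd.
We find integers such that 6*x0 + 5*y0 = 1

Step 3: Scale the particular solution.
Multiply by 8/1 = 8:
k = 8, l = 8

Step 4: Verify.
6*(8) - 5*(8) = 8 = 8 ✓

k = 8, l = 8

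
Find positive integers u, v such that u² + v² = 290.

Search for u with 290 - u² a perfect square.
u = 1: 290 - 1² = 290 - 1 = 289 = 17² ✓
So u = 1, v = 17.

u = 1, v = 17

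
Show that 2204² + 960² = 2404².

Compute a² + b² = 2204² + 960² = 4857616 + 921600 = 5779216
Compute c² = 2404² = 5779216
Since 5779216 = 5779216, confirmed.

Yes, it is a Pythagorean triple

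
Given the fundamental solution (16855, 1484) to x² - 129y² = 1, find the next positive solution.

Solutions to x² - Dy² = 1 are generated by powers of (x₀ + y₀√D).
The next solution satisfies x₁ + y₁√129 = (x₀ + y₀√129)², giving:
x₁ = x₀² + 129y₀² = 16855² + 129·1484² = 284091025 + 284091024 = 568182049
y₁ = 2x₀y₀ = 2·16855·1484 = 50025640

Verify: 568182049² - 129·50025640² = 322830840805838401 - 322830840805838400 = 1 ✓

x = 568182049, y = 50025640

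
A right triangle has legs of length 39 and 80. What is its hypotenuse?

c² = a² + b² = 39² + 80² = 1521 + 6400 = 7921
c = 89

89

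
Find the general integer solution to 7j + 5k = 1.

Step 1: Compute gcd(7, 5) = 1.
Since 1 divides 1, solutions exist.

Step 2: Find a particular solution using extended Euclidean algorithm.
We get j₀ = -2, k₀ = 3.
Check: 7*-2 + 5*3 = 1 = 1 ✓

Step 3: Write the general solution.
j = -2 + (5/1)t = -2 + 5t
k = 3 - (7/1)t = 3 - 7t
for any integer t.

j = -2 + 5t, k = 3 - 7t for integer t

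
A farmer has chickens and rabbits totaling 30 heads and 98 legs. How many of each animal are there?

Let c = chickens, r = rabbits.
Heads: c + r = 30
Legs: 2c + 4r = 98
From the first equation, c = 30 - r. Substitute:
2(30 - r) + 4r = 98
60 + 2r = 98
r = (98 - 60)/2 = 19
c = 30 - 19 = 11

Chickens: 11, Rabbits: 19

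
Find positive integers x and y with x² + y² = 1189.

We need to find integers x, y > 0 such that x² + y² = 1189.
Trying x = 10: y² = 1189 - 10² = 1189 - 100 = 1089
y = 33
Check: 10² + 33² = 100 + 1089 = 1189 ✓

1189 = 10² + 33²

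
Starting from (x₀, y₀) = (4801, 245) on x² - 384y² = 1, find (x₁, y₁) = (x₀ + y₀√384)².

Solutions to x² - Dy² = 1 are generated by powers of (x₀ + y₀√D).
The next solution satisfies x₁ + y₁√384 = (x₀ + y₀√384)², giving:
x₁ = x₀² + 384y₀² = 4801² + 384·245² = 23049601 + 23049600 = 46099201
y₁ = 2x₀y₀ = 2·4801·245 = 2352490

Verify: 46099201² - 384·2352490² = 2125136332838401 - 2125136332838400 = 1 ✓

x = 46099201, y = 2352490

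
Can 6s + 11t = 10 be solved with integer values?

Step 1: Compute gcd(6, 11).
gcd(6, 11) = 1

Step 2: Check divisibility.
Does 1 divide 10? 10 = 1 x 10, so yes.

By the theorem on linear Diophantine equations, 6s + 11t = 10 has integer solutions if and only if gcd(6, 11) divides 10. Since 1 | 10, solutions exist.

Yes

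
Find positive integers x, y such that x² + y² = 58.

Search for x with 58 - x² a perfect square.
x = 3: 58 - 3² = 58 - 9 = 49 = 7² ✓
So x = 3, y = 7.

x = 3, y = 7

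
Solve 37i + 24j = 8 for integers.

Step 1: Check solvability.
gcd(37, 24) = 1
Since 1 divides 8, solutions exist.

Step 2: Apply extended Euclidean algorithm to find gcd.
We find integers such that 37*x0 + 24*y0 = 1

Step 3: Scale the particular solution.
Multiply by 8/1 = 8:
i = -88, j = 136

Step 4: Verify.
37*(-88) + 24*(136) = 8 = 8 ✓

i = -88, j = 136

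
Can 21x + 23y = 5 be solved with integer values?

Step 1: Compute gcd(21, 23).
gcd(21, 23) = 1

Step 2: Check divisibility.
Does 1 divide 5? 5 = 1 x 5, so yes.

By the theorem on linear Diophantine equations, 21x + 23y = 5 has integer solutions if and only if gcd(21, 23) divides 5. Since 1 | 5, solutions exist.

Yes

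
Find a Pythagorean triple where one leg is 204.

We need the other leg and hypotenuse such that 204² + x² = c².
Take x = 253, c = 325: 204² + 253² = 41616 + 64009 = 105625 = 325² ✓
Triple: (253, 204, 325)

(253, 204, 325)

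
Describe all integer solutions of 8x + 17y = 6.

Step 1: Compute gcd(8, 17) = 1.
Since 1 divides 6, solutions exist.

Step 2: Find a particular solution using extended Euclidean algorithm.
We get x₀ = -12, y₀ = 6.
Check: 8*-12 + 17*6 = 6 = 6 ✓

Step 3: Write the general solution.
x = -12 + (17/1)t = -12 + 17t
y = 6 - (8/1)t = 6 - 8t
for any integer t.

x = -12 + 17t, y = 6 - 8t for integer t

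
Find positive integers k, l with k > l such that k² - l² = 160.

Factor: k² - l² = (k+l)(k-l) = 160.
We need two factors of 160 with the same parity.
Use k+l = 80 and k-l = 2 (product 80·2 = 160).
Adding: 2k = 82, so k = 41.
Subtracting: 2l = 78, so l = 39.
Check: 41² - 39² = 1681 - 1521 = 160 ✓

k = 41, l = 39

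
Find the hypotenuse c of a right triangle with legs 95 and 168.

c² = a² + b² = 95² + 168² = 9025 + 28224 = 37249
c = 193

193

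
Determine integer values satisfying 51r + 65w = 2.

Step 1: Check solvability.
gcd(51, 65) = 1
Since 1 divides 2, solutions exist.

Step 2: Apply extended Euclidean algorithm to find gcd.
We find integers such that 51*x0 + 65*y0 = 1

Step 3: Scale the particular solution.
Multiply by 2/1 = 2:
r = -28, w = 22

Step 4: Verify.
51*(-28) + 65*(22) = 2 = 2 ✓

r = -28, w = 22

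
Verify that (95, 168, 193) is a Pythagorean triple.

Compute a² + b² = 95² + 168² = 9025 + 28224 = 37249
Compute c² = 193² = 37249
Since 37249 = 37249, confirmed.

Yes, it is a Pythagorean triple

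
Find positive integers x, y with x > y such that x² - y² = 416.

Factor: x² - y² = (x+y)(x-y) = 416.
We need two factors of 416 with the same parity.
Use x+y = 208 and x-y = 2 (product 208·2 = 416).
Adding: 2x = 210, so x = 105.
Subtracting: 2y = 206, so y = 103.
Check: 105² - 103² = 11025 - 10609 = 416 ✓

x = 105, y = 103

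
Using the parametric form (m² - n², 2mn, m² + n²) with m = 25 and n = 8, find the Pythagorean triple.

a = m² - n² = 25² - 8² = 625 - 64 = 561
b = 2mn = 2·25·8 = 400
c = m² + n² = 625 + 64 = 689
Verify: 561² + 400² = 314721 + 160000 = 474721 = 689² ✓

(561, 400, 689)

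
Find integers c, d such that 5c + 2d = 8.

Step 1: Check solvability.
gcd(5, 2) = 1
Since 1 divides 8, solutions exist.

Step 2: Apply extended Euclidean algorithm to find gcd.
We find integers such that 5*x0 + 2*y0 = 1

Step 3: Scale the particular solution.
Multiply by 8/1 = 8:
c = 8, d = -16

Step 4: Verify.
5*(8) + 2*(-16) = 8 = 8 ✓

c = 8, d = -16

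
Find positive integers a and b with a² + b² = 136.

We need to find integers a, b > 0 such that a² + b² = 136.
Trying a = 6: b² = 136 - 6² = 136 - 36 = 100
b = 10
Check: 6² + 10² = 36 + 100 = 136 ✓

136 = 6² + 10²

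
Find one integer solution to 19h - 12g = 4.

Step 1: Check solvability.
gcd(19, 12) = 1
Since 1 divides 4, solutions exist.

Step 2: Apply extended Euclidean algorithm to find gcd.
We find integers such that 19*x0 + 12*y0 = 1

Step 3: Scale the particular solution.
Multiply by 4/1 = 4:
h = -20, g = -32

Step 4: Verify.
19*(-20) - 12*(-32) = 4 = 4 ✓

h = -20, g = -32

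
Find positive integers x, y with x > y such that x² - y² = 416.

Factor: x² - y² = (x+y)(x-y) = 416.
We need two factors of 416 with the same parity.
Use x+y = 208 and x-y = 2 (product 208·2 = 416).
Adding: 2x = 210, so x = 105.
Subtracting: 2y = 206, so y = 103.
Check: 105² - 103² = 11025 - 10609 = 416 ✓

x = 105, y = 103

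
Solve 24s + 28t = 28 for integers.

Step 1: Check solvability.
gcd(24, 28) = 4
Since 4 divides 28, solutions exist.

Step 2: Apply extended Euclidean algorithm to find gcd.
We find integers such that 24*x0 + 28*y0 = 4

Step 3: Scale the particular solution.
Multiply by 28/4 = 7:
s = -7, t = 7

Step 4: Verify.
24*(-7) + 28*(7) = 28 = 28 ✓

s = -7, t = 7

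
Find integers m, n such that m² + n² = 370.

We need to find integers m, n > 0 such that m² + n² = 370.
Trying m = 3: n² = 370 - 3² = 370 - 9 = 361
n = 19
Check: 3² + 19² = 9 + 361 = 370 ✓

370 = 3² + 19²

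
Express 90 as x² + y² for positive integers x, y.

We need to find integers x, y > 0 such that x² + y² = 90.
Trying x = 3: y² = 90 - 3² = 90 - 9 = 81
y = 9
Check: 3² + 9² = 9 + 81 = 90 ✓

90 = 3² + 9²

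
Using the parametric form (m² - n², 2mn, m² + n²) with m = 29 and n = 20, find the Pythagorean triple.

a = m² - n² = 29² - 20² = 841 - 400 = 441
b = 2mn = 2·29·20 = 1160
c = m² + n² = 841 + 400 = 1241
Verify: 441² + 1160² = 194481 + 1345600 = 1540081 = 1241² ✓

(441, 1160, 1241)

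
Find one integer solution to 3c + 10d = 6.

Step 1: Check solvability.
gcd(3, 10) = 1
Since 1 divides 6, solutions exist.

Step 2: Apply extended Euclidean algorithm to find gcd.
We find integers such that 3*x0 + 10*y0 = 1

Step 3: Scale the particular solution.
Multiply by 6/1 = 6:
c = -18, d = 6

Step 4: Verify.
3*(-18) + 10*(6) = 6 = 6 ✓

c = -18, d = 6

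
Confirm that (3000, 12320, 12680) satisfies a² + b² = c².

Compute a² + b² = 3000² + 12320² = 9000000 + 151782400 = 160782400
Compute c² = 12680² = 160782400
Since 160782400 = 160782400, confirmed.

Yes, it is a Pythagorean triple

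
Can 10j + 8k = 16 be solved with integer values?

Step 1: Compute gcd(10, 8).
gcd(10, 8) = 2

Step 2: Check divisibility.
Does 2 divide 16? 16 = 2 x 8, so yes.

By the theorem on linear Diophantine equations, 10j + 8k = 16 has integer solutions if and only if gcd(10, 8) divides 16. Since 2 | 16, solutions exist.

Yes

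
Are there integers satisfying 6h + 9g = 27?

Step 1: Compute gcd(6, 9).
gcd(6, 9) = 3

Step 2: Check divisibility.
Does 3 divide 27? 27 = 3 x 9, so yes.

By the theorem on linear Diophantine equations, 6h + 9g = 27 has integer solutions if and only if gcd(6, 9) divides 27. Since 3 | 27, solutions exist.

Yes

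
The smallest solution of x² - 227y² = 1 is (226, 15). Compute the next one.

Solutions to x² - Dy² = 1 are generated by powers of (x₀ + y₀√D).
The next solution satisfies x₁ + y₁√227 = (x₀ + y₀√227)², giving:
x₁ = x₀² + 227y₀² = 226² + 227·15² = 51076 + 51075 = 102151
y₁ = 2x₀y₀ = 2·226·15 = 6780

Verify: 102151² - 227·6780² = 10434826801 - 10434826800 = 1 ✓

x = 102151, y = 6780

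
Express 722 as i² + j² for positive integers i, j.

We need to find integers i, j > 0 such that i² + j² = 722.
Trying i = 19: j² = 722 - 19² = 722 - 361 = 361
j = 19
Check: 19² + 19² = 361 + 361 = 722 ✓

722 = 19² + 19²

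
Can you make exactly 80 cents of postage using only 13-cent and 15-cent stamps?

We need non-negative x, y with 13x + 15y = 80.
gcd(13, 15) = 1 divides 80, so integer solutions exist.
Search for a non-negative one: x = 5 gives 15y = 80 - 65 = 15, so y = 1.
Check: 13·5 + 15·1 = 80 ✓

Yes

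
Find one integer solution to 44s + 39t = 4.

Step 1: Check solvability.
gcd(44, 39) = 1
Since 1 divides 4, solutions exist.

Step 2: Apply extended Euclidean algorithm to find gcd.
We find integers such that 44*x0 + 39*y0 = 1

Step 3: Scale the particular solution.
Multiply by 4/1 = 4:
s = 32, t = -36

Step 4: Verify.
44*(32) + 39*(-36) = 4 = 4 ✓

s = 32, t = -36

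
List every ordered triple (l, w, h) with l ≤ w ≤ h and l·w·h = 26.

Iterate l from 1 to ⌊26^(1/3)⌋. For each l dividing 26, iterate w ≥ l with w dividing 26/l, and set h = 26/(l·w).
Triples found (2): (1×1×26), (1×2×13)

(1×1×26), (1×2×13)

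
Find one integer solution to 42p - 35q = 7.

Step 1: Check solvability.
gcd(42, 35) = 7
Since 7 divides 7, solutions exist.

Step 2: Apply extended Euclidean algorithm to find gcd.
We find integers such that 42*x0 + 35*y0 = 7

Step 3: Scale the particular solution.
Multiply by 7/7 = 1:
p = 1, q = 1

Step 4: Verify.
42*(1) - 35*(1) = 7 = 7 ✓

p = 1, q = 1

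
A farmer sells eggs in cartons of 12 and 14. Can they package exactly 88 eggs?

We need non-negative a, b with 12a + 14b = 88.
gcd(12, 14) = 2 divides 88.
Try a = 5: 14b = 88 - 60 = 28, so b = 2.
One way: 5 cartons of 12 and 2 cartons of 14.

Yes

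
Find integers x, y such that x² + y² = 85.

We need to find integers x, y > 0 such that x² + y² = 85.
Trying x = 2: y² = 85 - 2² = 85 - 4 = 81
y = 9
Check: 2² + 9² = 4 + 81 = 85 ✓

85 = 2² + 9²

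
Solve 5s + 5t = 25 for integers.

Step 1: Check solvability.
gcd(5, 5) = 5
Since 5 divides 25, solutions exist.

Step 2: Apply extended Euclidean algorithm to find gcd.
We find integers such that 5*x0 + 5*y0 = 5

Step 3: Scale the particular solution.
Multiply by 25/5 = 5:
s = 0, t = 5

Step 4: Verify.
5*(0) + 5*(5) = 25 = 25 ✓

s = 0, t = 5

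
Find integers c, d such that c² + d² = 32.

We need to find integers c, d > 0 such that c² + d² = 32.
Trying c = 4: d² = 32 - 4² = 32 - 16 = 16
d = 4
Check: 4² + 4² = 16 + 16 = 32 ✓

32 = 4² + 4²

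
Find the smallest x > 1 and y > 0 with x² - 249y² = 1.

We seek the smallest positive integers (x, y) with x² - 249y² = 1, i.e., x² = 249y² + 1.
Try successive y values:
y = 1: x² = 249·1² + 1 = 250, not a perfect square
y = 2: x² = 249·2² + 1 = 997, not a perfect square
y = 3: x² = 249·3² + 1 = 2242, not a perfect square
... continuing the search (or via continued fractions) ...
y = 542076: x² = 249·542076² + 1 = 73167751054225, x = 8553815 ✓

Verify: 8553815² - 249·542076² = 73167751054225 - 73167751054224 = 1 ✓

x = 8553815, y = 542076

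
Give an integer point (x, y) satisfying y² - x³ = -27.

Try small integer x values and check whether x³ - 27 is a perfect square.
x = 3: x³ - 27 = 3³ - 27 = 27 - 27 = 0
Is 0 a perfect square? 0² = 0 ✓
So (x, y) = (3, 0) is a solution.

x = 3, y = 0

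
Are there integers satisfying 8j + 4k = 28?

Step 1: Compute gcd(8, 4).
gcd(8, 4) = 4

Step 2: Check divisibility.
Does 4 divide 28? 28 = 4 x 7, so yes.

By the theorem on linear Diophantine equations, 8j + 4k = 28 has integer solutions if and only if gcd(8, 4) divides 28. Since 4 | 28, solutions exist.

Yes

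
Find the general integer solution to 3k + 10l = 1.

Step 1: Compute gcd(3, 10) = 1.
Since 1 divides 1, solutions exist.

Step 2: Find a particular solution using extended Euclidean algorithm.
We get k₀ = -3, l₀ = 1.
Check: 3*-3 + 10*1 = 1 = 1 ✓

Step 3: Write the general solution.
k = -3 + (10/1)t = -3 + 10t
l = 1 - (3/1)t = 1 - 3t
for any integer t.

k = -3 + 10t, l = 1 - 3t for integer t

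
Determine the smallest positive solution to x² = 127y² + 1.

We seek the smallest positive integers (x, y) with x² - 127y² = 1, i.e., x² = 127y² + 1.
Try successive y values:
y = 1: x² = 127·1² + 1 = 128, not a perfect square
y = 2: x² = 127·2² + 1 = 509, not a perfect square
y = 3: x² = 127·3² + 1 = 1144, not a perfect square
... continuing the search (or via continued fractions) ...
y = 419775: x² = 127·419775² + 1 = 22378803429376, x = 4730624 ✓

Verify: 4730624² - 127·419775² = 22378803429376 - 22378803429375 = 1 ✓

x = 4730624, y = 419775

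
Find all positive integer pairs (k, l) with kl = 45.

The positive divisors of 45 are: 1, 3, 5, 9, 15, 45.
Each divisor d gives the pair (d, 45/d):
(1, 45), (3, 15), (5, 9), (9, 5), (15, 3), (45, 1)

(1, 45), (3, 15), (5, 9), (9, 5), (15, 3), (45, 1)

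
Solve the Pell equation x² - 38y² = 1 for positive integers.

We seek the smallest positive integers (x, y) with x² - 38y² = 1, i.e., x² = 38y² + 1.
Try successive y values:
y = 1: x² = 38·1² + 1 = 39, not a perfect square
y = 2: x² = 38·2² + 1 = 153, not a perfect square
y = 3: x² = 38·3² + 1 = 343, not a perfect square
... continuing the search (or via continued fractions) ...
y = 6: x² = 38·6² + 1 = 1369, x = 37 ✓

Verify: 37² - 38·6² = 1369 - 1368 = 1 ✓

x = 37, y = 6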